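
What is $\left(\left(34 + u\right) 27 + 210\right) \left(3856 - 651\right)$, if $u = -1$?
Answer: $3528705$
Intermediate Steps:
$\left(\left(34 + u\right) 27 + 210\right) \left(3856 - 651\right) = \left(\left(34 - 1\right) 27 + 210\right) \left(3856 - 651\right) = \left(33 \cdot 27 + 210\right) 3205 = \left(891 + 210\right) 3205 = 1101 \cdot 3205 = 3528705$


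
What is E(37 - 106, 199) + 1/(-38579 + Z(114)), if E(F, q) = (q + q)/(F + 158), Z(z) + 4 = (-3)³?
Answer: 15366691/3436290 ≈ 4.4719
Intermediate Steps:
Z(z) = -31 (Z(z) = -4 + (-3)³ = -4 - 27 = -31)
E(F, q) = 2*q/(158 + F) (E(F, q) = (2*q)/(158 + F) = 2*q/(158 + F))
E(37 - 106, 199) + 1/(-38579 + Z(114)) = 2*199/(158 + (37 - 106)) + 1/(-38579 - 31) = 2*199/(158 - 69) + 1/(-38610) = 2*199/89 - 1/38610 = 2*199*(1/89) - 1/38610 = 398/89 - 1/38610 = 15366691/3436290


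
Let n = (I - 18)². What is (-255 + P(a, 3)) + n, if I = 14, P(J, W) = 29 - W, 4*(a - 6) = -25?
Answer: -213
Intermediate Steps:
a = -¼ (a = 6 + (¼)*(-25) = 6 - 25/4 = -¼ ≈ -0.25000)
n = 16 (n = (14 - 18)² = (-4)² = 16)
(-255 + P(a, 3)) + n = (-255 + (29 - 1*3)) + 16 = (-255 + (29 - 3)) + 16 = (-255 + 26) + 16 = -229 + 16 = -213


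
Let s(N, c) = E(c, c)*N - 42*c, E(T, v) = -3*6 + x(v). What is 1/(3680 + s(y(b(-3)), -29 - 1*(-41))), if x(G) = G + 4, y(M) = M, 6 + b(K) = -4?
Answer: 1/3196 ≈ 0.00031289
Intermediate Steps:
b(K) = -10 (b(K) = -6 - 4 = -10)
x(G) = 4 + G
E(T, v) = -14 + v (E(T, v) = -3*6 + (4 + v) = -18 + (4 + v) = -14 + v)
s(N, c) = -42*c + N*(-14 + c) (s(N, c) = (-14 + c)*N - 42*c = N*(-14 + c) - 42*c = -42*c + N*(-14 + c))
1/(3680 + s(y(b(-3)), -29 - 1*(-41))) = 1/(3680 + (-42*(-29 - 1*(-41)) - 10*(-14 + (-29 - 1*(-41))))) = 1/(3680 + (-42*(-29 + 41) - 10*(-14 + (-29 + 41)))) = 1/(3680 + (-42*12 - 10*(-14 + 12))) = 1/(3680 + (-504 - 10*(-2))) = 1/(3680 + (-504 + 20)) = 1/(3680 - 484) = 1/3196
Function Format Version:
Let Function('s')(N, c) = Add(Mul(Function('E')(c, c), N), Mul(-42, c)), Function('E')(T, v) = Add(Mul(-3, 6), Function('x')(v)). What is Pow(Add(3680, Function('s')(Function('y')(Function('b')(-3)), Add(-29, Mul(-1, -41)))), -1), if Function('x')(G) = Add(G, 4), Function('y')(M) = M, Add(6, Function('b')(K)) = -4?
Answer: Rational(1, 3196) ≈ 0.00031289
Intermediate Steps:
Function('b')(K) = -10 (Function('b')(K) = Add(-6, -4) = -10)
Function('x')(G) = Add(4, G)
Function('E')(T, v) = Add(-14, v) (Function('E')(T, v) = Add(Mul(-3, 6), Add(4, v)) = Add(-18, Add(4, v)) = Add(-14, v))
Function('s')(N, c) = Add(Mul(-42, c), Mul(N, Add(-14, c))) (Function('s')(N, c) = Add(Mul(Add(-14, c), N), Mul(-42, c)) = Add(Mul(N, Add(-14, c)), Mul(-42, c)) = Add(Mul(-42, c), Mul(N, Add(-14, c))))
Pow(Add(3680, Function('s')(Function('y')(Function('b')(-3)), Add(-29, Mul(-1, -41)))), -1) = Pow(Add(3680, Add(Mul(-42, Add(-29, Mul(-1, -41))), Mul(-10, Add(-14, Add(-29, Mul(-1, -41)))))), -1) = Pow(Add(3680, Add(Mul(-42, Add(-29, 41)), Mul(-10, Add(-14, Add(-29, 41))))), -1) = Pow(Add(3680, Add(Mul(-42, 12), Mul(-10, Add(-14, 12)))), -1) = Pow(Add(3680, Add(-504, Mul(-10, -2))), -1) = Pow(Add(3680, Add(-504, 20)), -1) = Pow(Add(3680, -484), -1) = Pow(3196, -1) = Rational(1, 3196)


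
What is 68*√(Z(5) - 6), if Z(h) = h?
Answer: 68*I ≈ 68.0*I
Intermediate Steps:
68*√(Z(5) - 6) = 68*√(5 - 6) = 68*√(-1) = 68*I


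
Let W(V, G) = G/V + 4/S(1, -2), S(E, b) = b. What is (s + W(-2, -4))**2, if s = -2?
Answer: 4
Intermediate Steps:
W(V, G) = -2 + G/V (W(V, G) = G/V + 4/(-2) = G/V + 4*(-1/2) = G/V - 2 = -2 + G/V)
(s + W(-2, -4))**2 = (-2 + (-2 - 4/(-2)))**2 = (-2 + (-2 - 4*(-1/2)))**2 = (-2 + (-2 + 2))**2 = (-2 + 0)**2 = (-2)**2 = 4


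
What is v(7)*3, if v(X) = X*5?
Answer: 105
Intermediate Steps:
v(X) = 5*X
v(7)*3 = (5*7)*3 = 35*3 = 105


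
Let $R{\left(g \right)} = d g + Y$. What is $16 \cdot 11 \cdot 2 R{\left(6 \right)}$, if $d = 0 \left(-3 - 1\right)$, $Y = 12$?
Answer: $4224$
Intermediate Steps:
$d = 0$ ($d = 0 \left(-4\right) = 0$)
$R{\left(g \right)} = 12$ ($R{\left(g \right)} = 0 g + 12 = 0 + 12 = 12$)
$16 \cdot 11 \cdot 2 R{\left(6 \right)} = 16 \cdot 11 \cdot 2 \cdot 12 = 176 \cdot 2 \cdot 12 = 352 \cdot 12 = 4224$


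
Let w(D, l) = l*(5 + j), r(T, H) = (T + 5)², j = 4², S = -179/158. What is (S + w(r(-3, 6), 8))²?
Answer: 695113225/24964 ≈ 27845.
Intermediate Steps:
S = -179/158 (S = -179*1/158 = -179/158 ≈ -1.1329)
j = 16
r(T, H) = (5 + T)²
w(D, l) = 21*l (w(D, l) = l*(5 + 16) = l*21 = 21*l)
(S + w(r(-3, 6), 8))² = (-179/158 + 21*8)² = (-179/158 + 168)² = (26365/158)² = 695113225/24964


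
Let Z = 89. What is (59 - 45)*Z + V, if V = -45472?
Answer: -44226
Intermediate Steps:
(59 - 45)*Z + V = (59 - 45)*89 - 45472 = 14*89 - 45472 = 1246 - 45472 = -44226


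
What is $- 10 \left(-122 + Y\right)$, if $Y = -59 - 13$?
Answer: $1940$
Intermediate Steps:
$Y = -72$ ($Y = -59 - 13 = -72$)
$- 10 \left(-122 + Y\right) = - 10 \left(-122 - 72\right) = \left(-10\right) \left(-194\right) = 1940$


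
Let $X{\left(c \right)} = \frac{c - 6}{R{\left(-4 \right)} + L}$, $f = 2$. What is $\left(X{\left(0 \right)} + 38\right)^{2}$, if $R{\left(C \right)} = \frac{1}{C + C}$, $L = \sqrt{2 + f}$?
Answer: $\frac{30276}{25} \approx 1211.0$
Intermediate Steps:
$L = 2$ ($L = \sqrt{2 + 2} = \sqrt{4} = 2$)
$R{\left(C \right)} = \frac{1}{2 C}$
$X{\left(c \right)} = - \frac{16}{5} + \frac{8 c}{15}$ ($X{\left(c \right)} = \frac{c - 6}{\frac{1}{2 \left(-4\right)} + 2} = \frac{-6 + c}{\frac{1}{2} \left(- \frac{1}{4}\right) + 2} = \frac{-6 + c}{- \frac{1}{8} + 2} = \frac{-6 + c}{\frac{15}{8}} = \left(-6 + c\right) \frac{8}{15} = - \frac{16}{5} + \frac{8 c}{15}$)
$\left(X{\left(0 \right)} + 38\right)^{2} = \left(\left(- \frac{16}{5} + \frac{8}{15} \cdot 0\right) + 38\right)^{2} = \left(\left(- \frac{16}{5} + 0\right) + 38\right)^{2} = \left(- \frac{16}{5} + 38\right)^{2} = \left(\frac{174}{5}\right)^{2} = \frac{30276}{25}$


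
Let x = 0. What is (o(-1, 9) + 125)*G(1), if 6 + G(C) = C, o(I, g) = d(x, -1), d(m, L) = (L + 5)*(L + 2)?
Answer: -645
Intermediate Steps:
d(m, L) = (2 + L)*(5 + L) (d(m, L) = (5 + L)*(2 + L) = (2 + L)*(5 + L))
o(I, g) = 4 (o(I, g) = 10 + (-1)² + 7*(-1) = 10 + 1 - 7 = 4)
G(C) = -6 + C
(o(-1, 9) + 125)*G(1) = (4 + 125)*(-6 + 1) = 129*(-5) = -645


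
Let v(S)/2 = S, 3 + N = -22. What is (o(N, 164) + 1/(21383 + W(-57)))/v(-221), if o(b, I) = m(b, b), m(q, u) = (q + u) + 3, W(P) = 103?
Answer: 1009841/9496812 ≈ 0.10633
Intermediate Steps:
N = -25 (N = -3 - 22 = -25)
v(S) = 2*S
m(q, u) = 3 + q + u
o(b, I) = 3 + 2*b (o(b, I) = 3 + b + b = 3 + 2*b)
(o(N, 164) + 1/(21383 + W(-57)))/v(-221) = ((3 + 2*(-25)) + 1/(21383 + 103))/((2*(-221))) = ((3 - 50) + 1/21486)/(-442) = (-47 + 1/21486)*(-1/442) = -1009841/21486*(-1/442) = 1009841/9496812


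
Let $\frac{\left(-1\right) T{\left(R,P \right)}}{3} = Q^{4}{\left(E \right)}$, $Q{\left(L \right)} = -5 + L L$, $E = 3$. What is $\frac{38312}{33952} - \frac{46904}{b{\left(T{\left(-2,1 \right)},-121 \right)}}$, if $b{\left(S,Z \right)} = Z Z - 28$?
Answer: $- \frac{129078919}{62017572} \approx -2.0813$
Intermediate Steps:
$Q{\left(L \right)} = -5 + L^{2}$
$T{\left(R,P \right)} = -768$ ($T{\left(R,P \right)} = - 3 \left(-5 + 3^{2}\right)^{4} = - 3 \left(-5 + 9\right)^{4} = - 3 \cdot 4^{4} = \left(-3\right) 256 = -768$)
$b{\left(S,Z \right)} = -28 + Z^{2}$ ($b{\left(S,Z \right)} = Z^{2} - 28 = -28 + Z^{2}$)
$\frac{38312}{33952} - \frac{46904}{b{\left(T{\left(-2,1 \right)},-121 \right)}} = \frac{38312}{33952} - \frac{46904}{-28 + \left(-121\right)^{2}} = 38312 \cdot \frac{1}{33952} - \frac{46904}{-28 + 14641} = \frac{4789}{4244} - \frac{46904}{14613} = - \frac{129078919}{62017572}$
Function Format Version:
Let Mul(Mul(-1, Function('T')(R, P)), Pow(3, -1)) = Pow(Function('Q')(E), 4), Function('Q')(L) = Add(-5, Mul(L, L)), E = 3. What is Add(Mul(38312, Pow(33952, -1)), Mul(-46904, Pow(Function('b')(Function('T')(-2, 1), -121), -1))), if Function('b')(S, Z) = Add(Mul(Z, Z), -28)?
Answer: Rational(-129078919, 62017572) ≈ -2.0813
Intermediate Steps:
Function('Q')(L) = Add(-5, Pow(L, 2))
Function('T')(R, P) = -768 (Function('T')(R, P) = Mul(-3, Pow(Add(-5, Pow(3, 2)), 4)) = Mul(-3, Pow(Add(-5, 9), 4)) = Mul(-3, Pow(4, 4)) = Mul(-3, 256) = -768)
Function('b')(S, Z) = Add(-28, Pow(Z, 2)) (Function('b')(S, Z) = Add(Pow(Z, 2), -28) = Add(-28, Pow(Z, 2)))
Add(Mul(38312, Pow(33952, -1)), Mul(-46904, Pow(Function('b')(Function('T')(-2, 1), -121), -1))) = Add(Mul(38312, Pow(33952, -1)), Mul(-46904, Pow(Add(-28, Pow(-121, 2)), -1))) = Add(Mul(38312, Rational(1, 33952)), Mul(-46904, Pow(Add(-28, 14641), -1))) = Add(Rational(4789, 4244), Mul(-46904, Pow(14613, -1))) = Add(Rational(4789, 4244), Mul(-46904, Rational(1, 14613))) = Add(Rational(4789, 4244), Rational(-46904, 14613)) = Rational(-129078919, 62017572)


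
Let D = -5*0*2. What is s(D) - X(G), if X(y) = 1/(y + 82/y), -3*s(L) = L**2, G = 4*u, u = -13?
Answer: 26/1393 ≈ 0.018665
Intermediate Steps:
D = 0 (D = 0*2 = 0)
G = -52 (G = 4*(-13) = -52)
s(L) = -L**2/3
s(D) - X(G) = -1/3*0**2 - (-52)/(82 + (-52)**2) = -1/3*0 - (-52)/(82 + 2704) = 0 - (-52)/2786 = 0 - 1*(-26/1393) = 0 + 26/1393 = 26/1393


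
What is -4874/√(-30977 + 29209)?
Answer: 2437*I*√442/442 ≈ 115.92*I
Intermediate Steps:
-4874/√(-30977 + 29209) = -4874*(-I*√442/884) = -(-2437)*I*√442/442 = 2437*I*√442/442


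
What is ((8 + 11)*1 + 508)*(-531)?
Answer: -279837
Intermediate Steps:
((8 + 11)*1 + 508)*(-531) = (19*1 + 508)*(-531) = (19 + 508)*(-531) = 527*(-531) = -279837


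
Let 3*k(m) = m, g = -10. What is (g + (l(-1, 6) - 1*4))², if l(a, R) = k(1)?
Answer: 1681/9 ≈ 186.78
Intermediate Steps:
k(m) = m/3
l(a, R) = ⅓ (l(a, R) = (⅓)*1 = ⅓)
(g + (l(-1, 6) - 1*4))² = (-10 + (⅓ - 1*4))² = (-10 + (⅓ - 4))² = (-10 - 11/3)² = (-41/3)² = 1681/9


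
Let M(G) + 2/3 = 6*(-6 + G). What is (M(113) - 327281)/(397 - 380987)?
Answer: 979919/1141770 ≈ 0.85825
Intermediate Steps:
M(G) = -110/3 + 6*G (M(G) = -⅔ + 6*(-6 + G) = -⅔ + (-36 + 6*G) = -110/3 + 6*G)
(M(113) - 327281)/(397 - 380987) = ((-110/3 + 6*113) - 327281)/(397 - 380987) = ((-110/3 + 678) - 327281)/(-380590) = (1924/3 - 327281)*(-1/380590) = -979919/3*(-1/380590) = 979919/1141770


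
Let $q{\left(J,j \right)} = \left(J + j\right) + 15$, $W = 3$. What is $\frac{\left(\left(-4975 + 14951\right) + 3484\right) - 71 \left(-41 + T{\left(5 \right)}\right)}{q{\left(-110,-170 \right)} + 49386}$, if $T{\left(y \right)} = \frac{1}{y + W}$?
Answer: $\frac{130897}{392968} \approx 0.3331$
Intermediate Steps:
$q{\left(J,j \right)} = 15 + J + j$
$T{\left(y \right)} = \frac{1}{3 + y}$ ($T{\left(y \right)} = \frac{1}{y + 3} = \frac{1}{3 + y}$)
$\frac{\left(\left(-4975 + 14951\right) + 3484\right) - 71 \left(-41 + T{\left(5 \right)}\right)}{q{\left(-110,-170 \right)} + 49386} = \frac{\left(\left(-4975 + 14951\right) + 3484\right) - 71 \left(-41 + \frac{1}{3 + 5}\right)}{\left(15 - 110 - 170\right) + 49386} = \frac{\left(9976 + 3484\right) - 71 \left(-41 + \frac{1}{8}\right)}{-265 + 49386} = \frac{13460 - 71 \left(-41 + \frac{1}{8}\right)}{49121} = \left(13460 - - \frac{23217}{8}\right) \frac{1}{49121} = \left(13460 + \frac{23217}{8}\right) \frac{1}{49121} = \frac{130897}{8} \cdot \frac{1}{49121} = \frac{130897}{392968}$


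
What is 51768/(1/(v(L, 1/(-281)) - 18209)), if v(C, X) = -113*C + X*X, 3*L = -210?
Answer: -42098738689584/78961 ≈ -5.3316e+8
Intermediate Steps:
L = -70 (L = (⅓)*(-210) = -70)
v(C, X) = X² - 113*C (v(C, X) = -113*C + X² = X² - 113*C)
51768/(1/(v(L, 1/(-281)) - 18209)) = 51768/(1/(((1/(-281))² - 113*(-70)) - 18209)) = 51768/(1/(((-1/281)² + 7910) - 18209)) = 51768/(1/((1/78961 + 7910) - 18209)) = 51768/(1/(624581511/78961 - 18209)) = 51768/(1/(-813219338/78961)) = 51768/(-78961/813219338) = 51768*(-813219338/78961) = -42098738689584/78961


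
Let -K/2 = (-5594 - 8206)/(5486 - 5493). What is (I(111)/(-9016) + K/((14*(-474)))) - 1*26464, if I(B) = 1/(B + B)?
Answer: -4184462747791/158122608 ≈ -26463.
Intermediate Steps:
I(B) = 1/(2*B)
K = -27600/7 (K = -2*(-5594 - 8206)/(5486 - 5493) = -(-27600)/(-7) = -(-27600)*(-1)/7 = -2*13800/7 = -27600/7 ≈ -3942.9)
(I(111)/(-9016) + K/((14*(-474)))) - 1*26464 = (((½)/111)/(-9016) - 27600/(7*(14*(-474)))) - 1*26464 = (((½)*(1/111))*(-1/9016) - 27600/7/(-6636)) - 26464 = ((1/222)*(-1/9016) - 27600/7*(-1/6636)) - 26464 = (-1/2001552 + 2300/3871) - 26464 = 93950321/158122608 - 26464 = -4184462747791/158122608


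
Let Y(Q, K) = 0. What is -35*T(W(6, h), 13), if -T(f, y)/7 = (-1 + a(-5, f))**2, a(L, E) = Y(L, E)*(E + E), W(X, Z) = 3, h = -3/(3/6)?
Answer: 245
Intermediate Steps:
h = -6 (h = -3/(3*(1/6)) = -3/1/2 = -3*2 = -6)
a(L, E) = 0 (a(L, E) = 0*(E + E) = 0*(2*E) = 0)
T(f, y) = -7 (T(f, y) = -7*(-1 + 0)**2 = -7*(-1)**2 = -7*1 = -7)
-35*T(W(6, h), 13) = -35*(-7) = 245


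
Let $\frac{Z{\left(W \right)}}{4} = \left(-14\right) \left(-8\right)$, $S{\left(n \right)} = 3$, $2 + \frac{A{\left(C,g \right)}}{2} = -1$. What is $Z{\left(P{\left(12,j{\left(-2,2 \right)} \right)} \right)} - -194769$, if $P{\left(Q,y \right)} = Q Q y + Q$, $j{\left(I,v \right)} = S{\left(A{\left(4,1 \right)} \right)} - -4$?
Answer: $195217$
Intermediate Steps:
$A{\left(C,g \right)} = -6$ ($A{\left(C,g \right)} = -4 + 2 \left(-1\right) = -4 - 2 = -6$)
$j{\left(I,v \right)} = 7$ ($j{\left(I,v \right)} = 3 - -4 = 3 + 4 = 7$)
$P{\left(Q,y \right)} = Q + y Q^{2}$ ($P{\left(Q,y \right)} = Q^{2} y + Q = y Q^{2} + Q = Q + y Q^{2}$)
$Z{\left(W \right)} = 448$ ($Z{\left(W \right)} = 4 \left(\left(-14\right) \left(-8\right)\right) = 4 \cdot 112 = 448$)
$Z{\left(P{\left(12,j{\left(-2,2 \right)} \right)} \right)} - -194769 = 448 - -194769 = 448 + 194769 = 195217$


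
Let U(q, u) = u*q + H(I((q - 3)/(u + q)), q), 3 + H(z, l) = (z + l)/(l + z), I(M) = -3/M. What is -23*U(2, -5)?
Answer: 276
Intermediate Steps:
H(z, l) = -2 (H(z, l) = -3 + (z + l)/(l + z) = -3 + (l + z)/(l + z) = -3 + 1 = -2)
U(q, u) = -2 + q*u (U(q, u) = u*q - 2 = q*u - 2 = -2 + q*u)
-23*U(2, -5) = -23*(-2 + 2*(-5)) = -23*(-2 - 10) = -23*(-12) = 276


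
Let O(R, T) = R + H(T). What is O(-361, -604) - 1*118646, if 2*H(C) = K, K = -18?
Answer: -119016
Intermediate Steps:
H(C) = -9 (H(C) = (½)*(-18) = -9)
O(R, T) = -9 + R (O(R, T) = R - 9 = -9 + R)
O(-361, -604) - 1*118646 = (-9 - 361) - 1*118646 = -370 - 118646 = -119016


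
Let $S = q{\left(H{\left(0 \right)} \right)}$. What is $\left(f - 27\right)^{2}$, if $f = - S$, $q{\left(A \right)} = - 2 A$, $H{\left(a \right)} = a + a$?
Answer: $729$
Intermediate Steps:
$H{\left(a \right)} = 2 a$
$S = 0$ ($S = - 2 \cdot 2 \cdot 0 = \left(-2\right) 0 = 0$)
$f = 0$ ($f = \left(-1\right) 0 = 0$)
$\left(f - 27\right)^{2} = \left(0 - 27\right)^{2} = \left(-27\right)^{2} = 729$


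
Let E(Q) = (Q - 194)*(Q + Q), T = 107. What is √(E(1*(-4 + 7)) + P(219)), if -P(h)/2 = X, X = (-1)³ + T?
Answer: I*√1358 ≈ 36.851*I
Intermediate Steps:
E(Q) = 2*Q*(-194 + Q) (E(Q) = (-194 + Q)*(2*Q) = 2*Q*(-194 + Q))
X = 106 (X = (-1)³ + 107 = -1 + 107 = 106)
P(h) = -212 (P(h) = -2*106 = -212)
√(E(1*(-4 + 7)) + P(219)) = √(2*(1*(-4 + 7))*(-194 + 1*(-4 + 7)) - 212) = √(2*(1*3)*(-194 + 1*3) - 212) = √(2*3*(-194 + 3) - 212) = √(2*3*(-191) - 212) = √(-1146 - 212) = √(-1358) = I*√1358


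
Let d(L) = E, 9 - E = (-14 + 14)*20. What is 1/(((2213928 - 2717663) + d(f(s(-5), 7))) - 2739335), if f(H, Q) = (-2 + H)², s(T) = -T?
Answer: -1/3243061 ≈ -3.0835e-7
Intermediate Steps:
E = 9 (E = 9 - (-14 + 14)*20 = 9 - 0*20 = 9 - 1*0 = 9 + 0 = 9)
d(L) = 9
1/(((2213928 - 2717663) + d(f(s(-5), 7))) - 2739335) = 1/(((2213928 - 2717663) + 9) - 2739335) = 1/((-503735 + 9) - 2739335) = 1/(-503726 - 2739335) = 1/(-3243061) = -1/3243061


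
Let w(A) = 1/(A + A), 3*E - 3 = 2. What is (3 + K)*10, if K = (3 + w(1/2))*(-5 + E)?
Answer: -310/3 ≈ -103.33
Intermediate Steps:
E = 5/3 (E = 1 + (1/3)*2 = 1 + 2/3 = 5/3 ≈ 1.6667)
w(A) = 1/(2*A)
K = -40/3 (K = (3 + 1/(2*(1/2)))*(-5 + 5/3) = (3 + 1/(2*(1/2)))*(-10/3) = (3 + (1/2)*2)*(-10/3) = (3 + 1)*(-10/3) = 4*(-10/3) = -40/3 ≈ -13.333)
(3 + K)*10 = (3 - 40/3)*10 = -31/3*10 = -310/3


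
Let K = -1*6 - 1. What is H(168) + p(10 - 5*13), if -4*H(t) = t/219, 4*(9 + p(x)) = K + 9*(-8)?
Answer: -8451/292 ≈ -28.942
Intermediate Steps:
K = -7 (K = -6 - 1 = -7)
p(x) = -115/4 (p(x) = -9 + (-7 + 9*(-8))/4 = -9 + (-7 - 72)/4 = -9 + (¼)*(-79) = -9 - 79/4 = -115/4)
H(t) = -t/876 (H(t) = -t/(4*219) = -t/876)
H(168) + p(10 - 5*13) = -1/876*168 - 115/4 = -14/73 - 115/4 = -8451/292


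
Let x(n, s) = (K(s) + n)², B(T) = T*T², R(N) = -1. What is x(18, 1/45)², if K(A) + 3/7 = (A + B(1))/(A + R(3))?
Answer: 41951852850625/562448656 ≈ 74588.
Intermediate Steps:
B(T) = T³
K(A) = -3/7 + (1 + A)/(-1 + A) (K(A) = -3/7 + (A + 1³)/(A - 1) = -3/7 + (A + 1)/(-1 + A) = -3/7 + (1 + A)/(-1 + A))
x(n, s) = (n + 2*(5 + 2*s)/(7*(-1 + s)))² (x(n, s) = (2*(5 + 2*s)/(7*(-1 + s)) + n)² = (n + 2*(5 + 2*s)/(7*(-1 + s)))²)
x(18, 1/45)² = ((10 + 4/45 + 7*18*(-1 + 1/45))²/(49*(-1 + 1/45)²))² = ((10 + 4*(1/45) + 7*18*(-1 + 1/45))²/(49*(-1 + 1/45)²))² = ((10 + 4/45 + 7*18*(-44/45))²/(49*(-44/45)²))² = ((1/49)*(2025/1936)*(10 + 4/45 - 616/5)²)² = ((1/49)*(2025/1936)*(-1018/9)²)² = ((1/49)*(2025/1936)*(1036324/81))² = (6477025/23716)² = 41951852850625/562448656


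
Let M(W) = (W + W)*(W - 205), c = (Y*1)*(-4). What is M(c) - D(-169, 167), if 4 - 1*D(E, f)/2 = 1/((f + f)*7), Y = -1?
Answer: -1889103/1169 ≈ -1616.0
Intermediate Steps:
c = 4 (c = -1*1*(-4) = -1*(-4) = 4)
M(W) = 2*W*(-205 + W) (M(W) = (2*W)*(-205 + W) = 2*W*(-205 + W))
D(E, f) = 8 - 1/(7*f) (D(E, f) = 8 - 2*1/(7*(f + f)) = 8 - 2*1/(14*f) = 8 - 1/(7*f))
M(c) - D(-169, 167) = 2*4*(-205 + 4) - (8 - ⅐/167) = 2*4*(-201) - (8 - ⅐*1/167) = -1608 - (8 - 1/1169) = -1608 - 1*9351/1169 = -1608 - 9351/1169 = -1889103/1169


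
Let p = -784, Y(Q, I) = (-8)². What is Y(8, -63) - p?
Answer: 848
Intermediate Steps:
Y(Q, I) = 64
Y(8, -63) - p = 64 - 1*(-784) = 64 + 784 = 848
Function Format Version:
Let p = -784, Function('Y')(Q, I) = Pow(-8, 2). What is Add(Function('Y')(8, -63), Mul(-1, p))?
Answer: 848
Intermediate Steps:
Function('Y')(Q, I) = 64
Add(Function('Y')(8, -63), Mul(-1, p)) = Add(64, Mul(-1, -784)) = Add(64, 784) = 848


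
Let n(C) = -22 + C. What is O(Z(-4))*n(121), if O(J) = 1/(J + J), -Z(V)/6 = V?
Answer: 33/16 ≈ 2.0625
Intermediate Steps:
Z(V) = -6*V
O(J) = 1/(2*J)
O(Z(-4))*n(121) = (1/(2*((-6*(-4)))))*(-22 + 121) = ((1/2)/24)*99 = ((1/2)*(1/24))*99 = (1/48)*99 = 33/16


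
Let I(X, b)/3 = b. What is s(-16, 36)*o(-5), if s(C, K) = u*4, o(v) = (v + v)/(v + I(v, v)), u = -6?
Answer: -12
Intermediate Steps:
I(X, b) = 3*b
o(v) = 1/2 (o(v) = (v + v)/(v + 3*v) = (2*v)/((4*v)) = (2*v)*(1/(4*v)) = 1/2)
s(C, K) = -24 (s(C, K) = -6*4 = -24)
s(-16, 36)*o(-5) = -24*1/2 = -12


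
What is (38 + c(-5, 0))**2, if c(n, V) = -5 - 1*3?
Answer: 900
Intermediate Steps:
c(n, V) = -8 (c(n, V) = -5 - 3 = -8)
(38 + c(-5, 0))**2 = (38 - 8)**2 = 30**2 = 900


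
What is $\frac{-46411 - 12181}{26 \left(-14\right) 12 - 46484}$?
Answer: $\frac{14648}{12713} \approx 1.1522$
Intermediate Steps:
$\frac{-46411 - 12181}{26 \left(-14\right) 12 - 46484} = - \frac{58592}{\left(-364\right) 12 - 46484} = - \frac{58592}{-4368 - 46484} = - \frac{58592}{-50852} = \left(-58592\right) \left(- \frac{1}{50852}\right) = \frac{14648}{12713}$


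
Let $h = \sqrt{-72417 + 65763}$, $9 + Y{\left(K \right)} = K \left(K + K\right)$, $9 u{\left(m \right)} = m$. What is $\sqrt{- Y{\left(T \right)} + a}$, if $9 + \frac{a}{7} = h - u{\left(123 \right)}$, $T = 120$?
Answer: $\frac{\sqrt{-260547 + 63 i \sqrt{6654}}}{3} \approx 1.6779 + 170.15 i$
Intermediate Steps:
$u{\left(m \right)} = \frac{m}{9}$
$Y{\left(K \right)} = -9 + 2 K^{2}$ ($Y{\left(K \right)} = -9 + K \left(K + K\right) = -9 + K 2 K = -9 + 2 K^{2}$)
$h = i \sqrt{6654}$ ($h = \sqrt{-6654} = i \sqrt{6654} \approx 81.572 i$)
$a = - \frac{476}{3} + 7 i \sqrt{6654}$ ($a = -63 + 7 \left(i \sqrt{6654} - \frac{1}{9} \cdot 123\right) = -63 + 7 \left(i \sqrt{6654} - \frac{41}{3}\right) = -63 + 7 \left(- \frac{41}{3} + i \sqrt{6654}\right) = -63 - \left(\frac{287}{3} - 7 i \sqrt{6654}\right) = - \frac{476}{3} + 7 i \sqrt{6654} \approx -158.67 + 571.0 i$)
$\sqrt{- Y{\left(T \right)} + a} = \sqrt{- (-9 + 2 \cdot 120^{2}) - \left(\frac{476}{3} - 7 i \sqrt{6654}\right)} = \sqrt{- (-9 + 2 \cdot 14400) - \left(\frac{476}{3} - 7 i \sqrt{6654}\right)} = \sqrt{- (-9 + 28800) - \left(\frac{476}{3} - 7 i \sqrt{6654}\right)} = \sqrt{\left(-1\right) 28791 - \left(\frac{476}{3} - 7 i \sqrt{6654}\right)} = \sqrt{-28791 - \left(\frac{476}{3} - 7 i \sqrt{6654}\right)} = \sqrt{- \frac{86849}{3} + 7 i \sqrt{6654}}$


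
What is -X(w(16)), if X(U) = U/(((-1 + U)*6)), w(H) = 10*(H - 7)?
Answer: -15/89 ≈ -0.16854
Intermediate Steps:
w(H) = -70 + 10*H (w(H) = 10*(-7 + H) = -70 + 10*H)
X(U) = U/(-6 + 6*U)
-X(w(16)) = -(-70 + 10*16)/(6*(-1 + (-70 + 10*16))) = -(-70 + 160)/(6*(-1 + (-70 + 160))) = -90/(6*(-1 + 90)) = -90/(6*89) = -1*15/89 = -15/89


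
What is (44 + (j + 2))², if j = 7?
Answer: 2809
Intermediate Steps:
(44 + (j + 2))² = (44 + (7 + 2))² = (44 + 9)² = 53² = 2809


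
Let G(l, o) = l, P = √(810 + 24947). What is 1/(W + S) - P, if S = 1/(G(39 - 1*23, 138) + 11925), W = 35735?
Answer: 11941/426711636 - √25757 ≈ -160.49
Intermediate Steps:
P = √25757 ≈ 160.49
S = 1/11941 (S = 1/((39 - 1*23) + 11925) = 1/((39 - 23) + 11925) = 1/(16 + 11925) = 1/11941 ≈ 8.3745e-5)
1/(W + S) - P = 1/(35735 + 1/11941) - √25757 = 1/(426711636/11941) - √25757 = 11941/426711636 - √25757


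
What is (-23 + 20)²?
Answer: 9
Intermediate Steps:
(-23 + 20)² = (-3)² = 9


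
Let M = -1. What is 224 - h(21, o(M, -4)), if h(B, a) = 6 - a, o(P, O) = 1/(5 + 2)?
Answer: 1527/7 ≈ 218.14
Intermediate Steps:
o(P, O) = ⅐ (o(P, O) = 1/7 = ⅐)
224 - h(21, o(M, -4)) = 224 - (6 - 1*⅐) = 224 - (6 - ⅐) = 224 - 1*41/7 = 224 - 41/7 = 1527/7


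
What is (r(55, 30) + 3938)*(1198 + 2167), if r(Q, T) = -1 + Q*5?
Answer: 14173380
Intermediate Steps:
r(Q, T) = -1 + 5*Q
(r(55, 30) + 3938)*(1198 + 2167) = ((-1 + 5*55) + 3938)*(1198 + 2167) = ((-1 + 275) + 3938)*3365 = (274 + 3938)*3365 = 4212*3365 = 14173380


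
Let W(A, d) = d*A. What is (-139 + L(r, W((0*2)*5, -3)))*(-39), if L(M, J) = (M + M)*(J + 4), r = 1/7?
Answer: 37635/7 ≈ 5376.4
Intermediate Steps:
W(A, d) = A*d
r = 1/7 ≈ 0.14286
L(M, J) = 2*M*(4 + J) (L(M, J) = (2*M)*(4 + J) = 2*M*(4 + J))
(-139 + L(r, W((0*2)*5, -3)))*(-39) = (-139 + 2*(1/7)*(4 + ((0*2)*5)*(-3)))*(-39) = (-139 + 2*(1/7)*(4 + (0*5)*(-3)))*(-39) = (-139 + 2*(1/7)*(4 + 0*(-3)))*(-39) = (-139 + 2*(1/7)*(4 + 0))*(-39) = (-139 + 2*(1/7)*4)*(-39) = (-139 + 8/7)*(-39) = -965/7*(-39) = 37635/7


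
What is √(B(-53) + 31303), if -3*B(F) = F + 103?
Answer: √281577/3 ≈ 176.88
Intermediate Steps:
B(F) = -103/3 - F/3 (B(F) = -(F + 103)/3 = -(103 + F)/3 = -103/3 - F/3)
√(B(-53) + 31303) = √((-103/3 - ⅓*(-53)) + 31303) = √((-103/3 + 53/3) + 31303) = √(-50/3 + 31303) = √(93859/3) = √281577/3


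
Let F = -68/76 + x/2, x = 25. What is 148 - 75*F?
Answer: -27451/38 ≈ -722.39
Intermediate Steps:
F = 441/38 (F = -68/76 + 25/2 = -68*1/76 + 25*(½) = -17/19 + 25/2 = 441/38 ≈ 11.605)
148 - 75*F = 148 - 75*441/38 = 148 - 33075/38 = -27451/38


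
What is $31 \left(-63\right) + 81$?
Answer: $-1872$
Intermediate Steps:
$31 \left(-63\right) + 81 = -1953 + 81 = -1872$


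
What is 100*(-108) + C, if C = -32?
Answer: -10832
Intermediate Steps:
100*(-108) + C = 100*(-108) - 32 = -10800 - 32 = -10832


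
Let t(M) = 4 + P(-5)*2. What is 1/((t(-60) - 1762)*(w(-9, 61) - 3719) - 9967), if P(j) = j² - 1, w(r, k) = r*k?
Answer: 1/7288313 ≈ 1.3721e-7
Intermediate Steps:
w(r, k) = k*r
P(j) = -1 + j²
t(M) = 52 (t(M) = 4 + (-1 + (-5)²)*2 = 4 + (-1 + 25)*2 = 4 + 24*2 = 4 + 48 = 52)
1/((t(-60) - 1762)*(w(-9, 61) - 3719) - 9967) = 1/((52 - 1762)*(61*(-9) - 3719) - 9967) = 1/(-1710*(-549 - 3719) - 9967) = 1/(-1710*(-4268) - 9967) = 1/(7298280 - 9967) = 1/7288313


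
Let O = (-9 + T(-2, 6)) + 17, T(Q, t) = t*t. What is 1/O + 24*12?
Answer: 12673/44 ≈ 288.02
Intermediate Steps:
T(Q, t) = t**2
O = 44 (O = (-9 + 6**2) + 17 = (-9 + 36) + 17 = 27 + 17 = 44)
1/O + 24*12 = 1/44 + 24*12 = 1/44 + 288 = 12673/44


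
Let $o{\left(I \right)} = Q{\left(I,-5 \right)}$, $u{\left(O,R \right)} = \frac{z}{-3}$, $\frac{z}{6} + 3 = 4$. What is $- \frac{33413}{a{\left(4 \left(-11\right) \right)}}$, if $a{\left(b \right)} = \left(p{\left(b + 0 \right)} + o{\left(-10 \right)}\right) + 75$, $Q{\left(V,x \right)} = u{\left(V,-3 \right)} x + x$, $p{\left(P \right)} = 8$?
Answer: $- \frac{33413}{88} \approx -379.69$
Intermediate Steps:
$z = 6$ ($z = -18 + 6 \cdot 4 = -18 + 24 = 6$)
$u{\left(O,R \right)} = -2$ ($u{\left(O,R \right)} = \frac{6}{-3} = 6 \left(- \frac{1}{3}\right) = -2$)
$Q{\left(V,x \right)} = - x$ ($Q{\left(V,x \right)} = - 2 x + x = - x$)
$o{\left(I \right)} = 5$ ($o{\left(I \right)} = \left(-1\right) \left(-5\right) = 5$)
$a{\left(b \right)} = 88$ ($a{\left(b \right)} = \left(8 + 5\right) + 75 = 13 + 75 = 88$)
$- \frac{33413}{a{\left(4 \left(-11\right) \right)}} = - \frac{33413}{88}$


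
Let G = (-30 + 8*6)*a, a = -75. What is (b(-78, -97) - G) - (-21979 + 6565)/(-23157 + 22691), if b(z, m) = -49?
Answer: 295426/233 ≈ 1267.9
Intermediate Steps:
G = -1350 (G = (-30 + 8*6)*(-75) = (-30 + 48)*(-75) = 18*(-75) = -1350)
(b(-78, -97) - G) - (-21979 + 6565)/(-23157 + 22691) = (-49 - 1*(-1350)) - (-21979 + 6565)/(-23157 + 22691) = (-49 + 1350) - (-15414)/(-466) = 1301 - (-15414)*(-1)/466 = 1301 - 1*7707/233 = 1301 - 7707/233 = 295426/233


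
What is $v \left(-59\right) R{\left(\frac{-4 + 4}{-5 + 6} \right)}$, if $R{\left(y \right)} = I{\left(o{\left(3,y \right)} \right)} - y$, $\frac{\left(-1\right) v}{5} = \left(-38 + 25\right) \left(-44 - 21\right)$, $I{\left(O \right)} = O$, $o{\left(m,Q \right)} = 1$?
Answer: $249275$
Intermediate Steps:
$v = -4225$ ($v = - 5 \left(-38 + 25\right) \left(-44 - 21\right) = - 5 \left(\left(-13\right) \left(-65\right)\right) = \left(-5\right) 845 = -4225$)
$R{\left(y \right)} = 1 - y$
$v \left(-59\right) R{\left(\frac{-4 + 4}{-5 + 6} \right)} = \left(-4225\right) \left(-59\right) \left(1 - \frac{-4 + 4}{-5 + 6}\right) = 249275 \left(1 - \frac{0}{1}\right) = 249275 \left(1 - 0 \cdot 1\right) = 249275 \left(1 - 0\right) = 249275 \left(1 + 0\right) = 249275 \cdot 1 = 249275$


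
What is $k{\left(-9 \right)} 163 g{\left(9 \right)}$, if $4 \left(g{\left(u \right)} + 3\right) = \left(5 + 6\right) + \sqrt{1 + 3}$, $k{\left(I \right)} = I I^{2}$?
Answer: $- \frac{118827}{4} \approx -29707.0$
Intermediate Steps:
$k{\left(I \right)} = I^{3}$
$g{\left(u \right)} = \frac{1}{4}$ ($g{\left(u \right)} = -3 + \frac{\left(5 + 6\right) + \sqrt{1 + 3}}{4} = -3 + \frac{11 + \sqrt{4}}{4} = -3 + \frac{11 + 2}{4} = -3 + \frac{1}{4} \cdot 13 = -3 + \frac{13}{4} = \frac{1}{4}$)
$k{\left(-9 \right)} 163 g{\left(9 \right)} = \left(-9\right)^{3} \cdot 163 \cdot \frac{1}{4} = \left(-729\right) 163 \cdot \frac{1}{4} = \left(-118827\right) \frac{1}{4} = - \frac{118827}{4}$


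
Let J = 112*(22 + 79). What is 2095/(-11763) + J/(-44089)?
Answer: -225429511/518618907 ≈ -0.43467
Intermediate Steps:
J = 11312 (J = 112*101 = 11312)
2095/(-11763) + J/(-44089) = 2095/(-11763) + 11312/(-44089) = 2095*(-1/11763) + 11312*(-1/44089) = -2095/11763 - 11312/44089 = -225429511/518618907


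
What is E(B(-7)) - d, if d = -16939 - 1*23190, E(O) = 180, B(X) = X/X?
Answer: 40309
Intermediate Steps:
B(X) = 1
d = -40129 (d = -16939 - 23190 = -40129)
E(B(-7)) - d = 180 - 1*(-40129) = 180 + 40129 = 40309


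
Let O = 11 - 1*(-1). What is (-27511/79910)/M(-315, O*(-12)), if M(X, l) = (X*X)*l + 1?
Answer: 451/18717802690 ≈ 2.4095e-8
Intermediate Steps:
O = 12 (O = 11 + 1 = 12)
M(X, l) = 1 + l*X² (M(X, l) = X²*l + 1 = l*X² + 1 = 1 + l*X²)
(-27511/79910)/M(-315, O*(-12)) = (-27511/79910)/(1 + (12*(-12))*(-315)²) = (-27511*1/79910)/(1 - 144*99225) = -451/(1310*(1 - 14288400)) = -451/1310/(-14288399) = -451/1310*(-1/14288399) = 451/18717802690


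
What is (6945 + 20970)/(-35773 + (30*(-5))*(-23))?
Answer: -27915/32323 ≈ -0.86363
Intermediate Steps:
(6945 + 20970)/(-35773 + (30*(-5))*(-23)) = 27915/(-35773 - 150*(-23)) = 27915/(-35773 + 3450) = 27915/(-32323) = 27915*(-1/32323) = -27915/32323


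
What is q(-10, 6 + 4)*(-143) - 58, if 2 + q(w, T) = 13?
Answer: -1631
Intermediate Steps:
q(w, T) = 11 (q(w, T) = -2 + 13 = 11)
q(-10, 6 + 4)*(-143) - 58 = 11*(-143) - 58 = -1573 - 58 = -1631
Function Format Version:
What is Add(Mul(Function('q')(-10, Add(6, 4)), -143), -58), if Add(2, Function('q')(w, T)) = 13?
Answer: -1631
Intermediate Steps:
Function('q')(w, T) = 11 (Function('q')(w, T) = Add(-2, 13) = 11)
Add(Mul(Function('q')(-10, Add(6, 4)), -143), -58) = Add(Mul(11, -143), -58) = Add(-1573, -58) = -1631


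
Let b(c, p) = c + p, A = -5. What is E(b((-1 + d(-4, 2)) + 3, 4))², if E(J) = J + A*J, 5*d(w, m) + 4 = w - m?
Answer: 256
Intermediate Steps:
d(w, m) = -⅘ - m/5 + w/5 (d(w, m) = -⅘ + (w - m)/5 = -⅘ + (-m/5 + w/5) = -⅘ - m/5 + w/5)
E(J) = -4*J (E(J) = J - 5*J = -4*J)
E(b((-1 + d(-4, 2)) + 3, 4))² = (-4*(((-1 + (-⅘ - ⅕*2 + (⅕)*(-4))) + 3) + 4))² = (-4*(((-1 + (-⅘ - ⅖ - ⅘)) + 3) + 4))² = (-4*(((-1 - 2) + 3) + 4))² = (-4*((-3 + 3) + 4))² = (-4*(0 + 4))² = (-4*4)² = (-16)² = 256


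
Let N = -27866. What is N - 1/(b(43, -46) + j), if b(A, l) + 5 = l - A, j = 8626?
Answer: -237752713/8532 ≈ -27866.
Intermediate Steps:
b(A, l) = -5 + l - A (b(A, l) = -5 + (l - A) = -5 + l - A)
N - 1/(b(43, -46) + j) = -27866 - 1/((-5 - 46 - 1*43) + 8626) = -27866 - 1/((-5 - 46 - 43) + 8626) = -27866 - 1/(-94 + 8626) = -27866 - 1/8532 = -237752713/8532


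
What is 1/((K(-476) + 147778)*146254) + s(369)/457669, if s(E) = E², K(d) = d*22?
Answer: 2734324164749233/9190703695971356 ≈ 0.29751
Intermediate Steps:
K(d) = 22*d
1/((K(-476) + 147778)*146254) + s(369)/457669 = 1/((22*(-476) + 147778)*146254) + 369²/457669 = (1/146254)/(-10472 + 147778) + 136161*(1/457669) = (1/146254)/137306 + 136161/457669 = (1/137306)*(1/146254) + 136161/457669 = 1/20081551724 + 136161/457669 = 2734324164749233/9190703695971356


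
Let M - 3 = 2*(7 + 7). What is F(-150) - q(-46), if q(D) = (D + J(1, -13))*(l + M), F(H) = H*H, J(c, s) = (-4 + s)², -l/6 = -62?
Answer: -75429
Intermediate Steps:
l = 372 (l = -6*(-62) = 372)
M = 31 (M = 3 + 2*(7 + 7) = 3 + 2*14 = 3 + 28 = 31)
F(H) = H²
q(D) = 116467 + 403*D (q(D) = (D + (-4 - 13)²)*(372 + 31) = (D + (-17)²)*403 = (D + 289)*403 = (289 + D)*403 = 116467 + 403*D)
F(-150) - q(-46) = (-150)² - (116467 + 403*(-46)) = 22500 - (116467 - 18538) = 22500 - 1*97929 = 22500 - 97929 = -75429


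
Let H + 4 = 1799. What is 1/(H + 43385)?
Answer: 1/45180 ≈ 2.2134e-5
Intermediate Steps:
H = 1795 (H = -4 + 1799 = 1795)
1/(H + 43385) = 1/(1795 + 43385) = 1/45180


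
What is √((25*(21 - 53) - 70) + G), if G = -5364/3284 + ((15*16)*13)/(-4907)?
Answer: 33*I*√12999932230831/4028647 ≈ 29.534*I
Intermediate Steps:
G = -9141807/4028647 (G = -5364*1/3284 + (240*13)*(-1/4907) = -1341/821 + 3120*(-1/4907) = -1341/821 - 3120/4907 = -9141807/4028647 ≈ -2.2692)
√((25*(21 - 53) - 70) + G) = √((25*(21 - 53) - 70) - 9141807/4028647) = √((25*(-32) - 70) - 9141807/4028647) = √((-800 - 70) - 9141807/4028647) = √(-870 - 9141807/4028647) = √(-3514064697/4028647) = 33*I*√12999932230831/4028647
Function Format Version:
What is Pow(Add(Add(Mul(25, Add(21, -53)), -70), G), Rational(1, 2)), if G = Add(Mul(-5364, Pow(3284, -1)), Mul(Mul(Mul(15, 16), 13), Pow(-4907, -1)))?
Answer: Mul(Rational(33, 4028647), I, Pow(12999932230831, Rational(1, 2))) ≈ Mul(29.534, I)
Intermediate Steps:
G = Rational(-9141807, 4028647) (G = Add(Mul(-5364, Rational(1, 3284)), Mul(Mul(240, 13), Rational(-1, 4907))) = Add(Rational(-1341, 821), Mul(3120, Rational(-1, 4907))) = Add(Rational(-1341, 821), Rational(-3120, 4907)) = Rational(-9141807, 4028647) ≈ -2.2692)
Pow(Add(Add(Mul(25, Add(21, -53)), -70), G), Rational(1, 2)) = Pow(Add(Add(Mul(25, Add(21, -53)), -70), Rational(-9141807, 4028647)), Rational(1, 2)) = Pow(Add(Add(Mul(25, -32), -70), Rational(-9141807, 4028647)), Rational(1, 2)) = Pow(Add(Add(-800, -70), Rational(-9141807, 4028647)), Rational(1, 2)) = Pow(Add(-870, Rational(-9141807, 4028647)), Rational(1, 2)) = Pow(Rational(-3514064697, 4028647), Rational(1, 2)) = Mul(Rational(33, 4028647), I, Pow(12999932230831, Rational(1, 2)))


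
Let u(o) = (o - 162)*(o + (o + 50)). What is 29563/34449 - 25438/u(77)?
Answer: 231489347/99557610 ≈ 2.3252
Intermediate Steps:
u(o) = (-162 + o)*(50 + 2*o) (u(o) = (-162 + o)*(o + (50 + o)) = (-162 + o)*(50 + 2*o))
29563/34449 - 25438/u(77) = 29563/34449 - 25438/(-8100 - 274*77 + 2*77**2) = 29563*(1/34449) - 25438/(-8100 - 21098 + 2*5929) = 29563/34449 - 25438/(-8100 - 21098 + 11858) = 29563/34449 - 25438/(-17340) = 29563/34449 - 25438*(-1/17340) = 29563/34449 + 12719/8670 = 231489347/99557610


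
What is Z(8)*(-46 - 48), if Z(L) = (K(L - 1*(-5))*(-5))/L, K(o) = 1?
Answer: 235/4 ≈ 58.750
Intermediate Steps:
Z(L) = -5/L (Z(L) = (1*(-5))/L = -5/L)
Z(8)*(-46 - 48) = (-5/8)*(-46 - 48) = -5*⅛*(-94) = -5/8*(-94) = 235/4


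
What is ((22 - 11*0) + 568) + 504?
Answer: 1094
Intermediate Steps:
((22 - 11*0) + 568) + 504 = ((22 + 0) + 568) + 504 = (22 + 568) + 504 = 590 + 504 = 1094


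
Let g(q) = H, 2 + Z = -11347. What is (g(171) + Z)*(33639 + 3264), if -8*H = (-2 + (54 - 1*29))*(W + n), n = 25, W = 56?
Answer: -3419247465/8 ≈ -4.2741e+8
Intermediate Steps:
Z = -11349 (Z = -2 - 11347 = -11349)
H = -1863/8 (H = -(-2 + (54 - 1*29))*(56 + 25)/8 = -(-2 + (54 - 29))*81/8 = -(-2 + 25)*81/8 = -23*81/8 = -1/8*1863 = -1863/8 ≈ -232.88)
g(q) = -1863/8
(g(171) + Z)*(33639 + 3264) = (-1863/8 - 11349)*(33639 + 3264) = -92655/8*36903 = -3419247465/8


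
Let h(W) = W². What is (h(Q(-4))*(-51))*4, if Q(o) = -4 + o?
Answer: -13056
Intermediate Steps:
(h(Q(-4))*(-51))*4 = ((-4 - 4)²*(-51))*4 = ((-8)²*(-51))*4 = (64*(-51))*4 = -3264*4 = -13056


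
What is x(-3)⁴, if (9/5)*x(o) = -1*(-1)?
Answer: 625/6561 ≈ 0.095260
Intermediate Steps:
x(o) = 5/9 (x(o) = 5*(-1*(-1))/9 = (5/9)*1 = 5/9)
x(-3)⁴ = (5/9)⁴ = 625/6561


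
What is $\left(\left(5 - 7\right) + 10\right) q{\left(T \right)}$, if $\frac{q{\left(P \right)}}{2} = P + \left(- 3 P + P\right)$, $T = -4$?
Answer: $64$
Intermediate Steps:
$q{\left(P \right)} = - 2 P$ ($q{\left(P \right)} = 2 \left(P + \left(- 3 P + P\right)\right) = 2 \left(P - 2 P\right) = 2 \left(- P\right) = - 2 P$)
$\left(\left(5 - 7\right) + 10\right) q{\left(T \right)} = \left(\left(5 - 7\right) + 10\right) \left(\left(-2\right) \left(-4\right)\right) = \left(\left(5 - 7\right) + 10\right) 8 = \left(-2 + 10\right) 8 = 8 \cdot 8 = 64$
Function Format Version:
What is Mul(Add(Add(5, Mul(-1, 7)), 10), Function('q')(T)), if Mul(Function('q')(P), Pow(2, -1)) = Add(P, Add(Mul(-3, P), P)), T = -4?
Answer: 64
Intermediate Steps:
Function('q')(P) = Mul(-2, P) (Function('q')(P) = Mul(2, Add(P, Add(Mul(-3, P), P))) = Mul(2, Add(P, Mul(-2, P))) = Mul(2, Mul(-1, P)) = Mul(-2, P))
Mul(Add(Add(5, Mul(-1, 7)), 10), Function('q')(T)) = Mul(Add(Add(5, Mul(-1, 7)), 10), Mul(-2, -4)) = Mul(Add(Add(5, -7), 10), 8) = Mul(Add(-2, 10), 8) = Mul(8, 8) = 64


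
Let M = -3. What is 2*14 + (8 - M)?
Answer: 39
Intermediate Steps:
2*14 + (8 - M) = 2*14 + (8 - 1*(-3)) = 28 + (8 + 3) = 28 + 11 = 39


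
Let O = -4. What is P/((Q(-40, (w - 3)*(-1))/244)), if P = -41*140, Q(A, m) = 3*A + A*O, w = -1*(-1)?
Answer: -35014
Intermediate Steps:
w = 1
Q(A, m) = -A (Q(A, m) = 3*A + A*(-4) = 3*A - 4*A = -A)
P = -5740
P/((Q(-40, (w - 3)*(-1))/244)) = -5740/(-1*(-40)/244) = -5740/(40*(1/244)) = -5740/10/61 = -5740*61/10 = -35014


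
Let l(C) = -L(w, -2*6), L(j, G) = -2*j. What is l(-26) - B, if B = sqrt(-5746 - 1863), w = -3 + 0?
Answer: -6 - I*sqrt(7609) ≈ -6.0 - 87.23*I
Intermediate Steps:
w = -3
l(C) = -6 (l(C) = -(-2)*(-3) = -1*6 = -6)
B = I*sqrt(7609) (B = sqrt(-7609) = I*sqrt(7609) ≈ 87.23*I)
l(-26) - B = -6 - I*sqrt(7609)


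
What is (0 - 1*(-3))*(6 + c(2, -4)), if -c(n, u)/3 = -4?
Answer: 54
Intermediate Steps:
c(n, u) = 12 (c(n, u) = -3*(-4) = 12)
(0 - 1*(-3))*(6 + c(2, -4)) = (0 - 1*(-3))*(6 + 12) = (0 + 3)*18 = 3*18 = 54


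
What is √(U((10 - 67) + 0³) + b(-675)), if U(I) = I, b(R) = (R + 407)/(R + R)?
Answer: I*√115023/45 ≈ 7.5367*I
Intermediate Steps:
b(R) = (407 + R)/(2*R) (b(R) = (407 + R)/((2*R)) = (407 + R)*(1/(2*R)) = (407 + R)/(2*R))
√(U((10 - 67) + 0³) + b(-675)) = √(((10 - 67) + 0³) + (½)*(407 - 675)/(-675)) = √((-57 + 0) + (½)*(-1/675)*(-268)) = √(-57 + 134/675) = √(-38341/675) = I*√115023/45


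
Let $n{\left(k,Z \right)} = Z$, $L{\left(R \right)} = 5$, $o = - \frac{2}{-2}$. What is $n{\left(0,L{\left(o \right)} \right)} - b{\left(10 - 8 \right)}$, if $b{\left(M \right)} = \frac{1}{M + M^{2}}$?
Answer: $\frac{29}{6} \approx 4.8333$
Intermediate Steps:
$o = 1$ ($o = \left(-2\right) \left(- \frac{1}{2}\right) = 1$)
$n{\left(0,L{\left(o \right)} \right)} - b{\left(10 - 8 \right)} = 5 - \frac{1}{\left(10 - 8\right) \left(1 + \left(10 - 8\right)\right)} = 5 - \frac{1}{2 \left(1 + 2\right)} = 5 - \frac{1}{2 \cdot 3} = 5 - \frac{1}{2} \cdot \frac{1}{3} = 5 - \frac{1}{6} = \frac{29}{6}$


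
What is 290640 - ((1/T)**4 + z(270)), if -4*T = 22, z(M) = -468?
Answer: 4262112212/14641 ≈ 2.9111e+5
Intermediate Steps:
T = -11/2 (T = -1/4*22 = -11/2 ≈ -5.5000)
290640 - ((1/T)**4 + z(270)) = 290640 - ((1/(-11/2))**4 - 468) = 290640 - ((-2/11)**4 - 468) = 290640 - (16/14641 - 468) = 290640 - 1*(-6851972/14641) = 290640 + 6851972/14641 = 4262112212/14641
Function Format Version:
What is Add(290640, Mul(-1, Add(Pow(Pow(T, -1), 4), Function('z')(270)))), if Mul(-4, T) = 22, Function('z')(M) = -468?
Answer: Rational(4262112212, 14641) ≈ 2.9111e+5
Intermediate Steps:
T = Rational(-11, 2) (T = Mul(Rational(-1, 4), 22) = Rational(-11, 2) ≈ -5.5000)
Add(290640, Mul(-1, Add(Pow(Pow(T, -1), 4), Function('z')(270)))) = Add(290640, Mul(-1, Add(Pow(Pow(Rational(-11, 2), -1), 4), -468))) = Add(290640, Mul(-1, Add(Pow(Rational(-2, 11), 4), -468))) = Add(290640, Mul(-1, Add(Rational(16, 14641), -468))) = Add(290640, Mul(-1, Rational(-6851972, 14641))) = Add(290640, Rational(6851972, 14641)) = Rational(4262112212, 14641)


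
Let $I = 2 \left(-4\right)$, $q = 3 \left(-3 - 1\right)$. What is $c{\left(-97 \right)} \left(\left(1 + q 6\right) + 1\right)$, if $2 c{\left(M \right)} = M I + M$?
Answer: $-23765$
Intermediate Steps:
$q = -12$ ($q = 3 \left(-4\right) = -12$)
$I = -8$
$c{\left(M \right)} = - \frac{7 M}{2}$ ($c{\left(M \right)} = \frac{M \left(-8\right) + M}{2} = \frac{- 8 M + M}{2} = \frac{\left(-7\right) M}{2} = - \frac{7 M}{2}$)
$c{\left(-97 \right)} \left(\left(1 + q 6\right) + 1\right) = \left(- \frac{7}{2}\right) \left(-97\right) \left(\left(1 - 72\right) + 1\right) = \frac{679 \left(\left(1 - 72\right) + 1\right)}{2} = \frac{679 \left(-71 + 1\right)}{2} = \frac{679}{2} \left(-70\right) = -23765$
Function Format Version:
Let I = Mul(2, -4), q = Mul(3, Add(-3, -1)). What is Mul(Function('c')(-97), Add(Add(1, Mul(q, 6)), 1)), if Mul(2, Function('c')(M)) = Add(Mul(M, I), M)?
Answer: -23765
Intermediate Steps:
q = -12 (q = Mul(3, -4) = -12)
I = -8
Function('c')(M) = Mul(Rational(-7, 2), M) (Function('c')(M) = Mul(Rational(1, 2), Add(Mul(M, -8), M)) = Mul(Rational(1, 2), Add(Mul(-8, M), M)) = Mul(Rational(1, 2), Mul(-7, M)) = Mul(Rational(-7, 2), M))
Mul(Function('c')(-97), Add(Add(1, Mul(q, 6)), 1)) = Mul(Mul(Rational(-7, 2), -97), Add(Add(1, Mul(-12, 6)), 1)) = Mul(Rational(679, 2), Add(Add(1, -72), 1)) = Mul(Rational(679, 2), Add(-71, 1)) = Mul(Rational(679, 2), -70) = -23765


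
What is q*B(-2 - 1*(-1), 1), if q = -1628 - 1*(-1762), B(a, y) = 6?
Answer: 804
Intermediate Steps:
q = 134 (q = -1628 + 1762 = 134)
q*B(-2 - 1*(-1), 1) = 134*6 = 804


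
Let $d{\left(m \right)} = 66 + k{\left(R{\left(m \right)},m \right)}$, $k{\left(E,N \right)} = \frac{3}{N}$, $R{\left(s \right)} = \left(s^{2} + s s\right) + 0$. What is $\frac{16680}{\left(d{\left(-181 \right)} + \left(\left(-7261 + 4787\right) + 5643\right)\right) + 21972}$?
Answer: $\frac{377385}{570308} \approx 0.66172$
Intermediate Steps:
$R{\left(s \right)} = 2 s^{2}$ ($R{\left(s \right)} = \left(s^{2} + s^{2}\right) + 0 = 2 s^{2} + 0 = 2 s^{2}$)
$d{\left(m \right)} = 66 + \frac{3}{m}$
$\frac{16680}{\left(d{\left(-181 \right)} + \left(\left(-7261 + 4787\right) + 5643\right)\right) + 21972} = \frac{16680}{\left(\left(66 + \frac{3}{-181}\right) + \left(\left(-7261 + 4787\right) + 5643\right)\right) + 21972} = \frac{16680}{\left(\left(66 + 3 \left(- \frac{1}{181}\right)\right) + \left(-2474 + 5643\right)\right) + 21972} = \frac{16680}{\left(\left(66 - \frac{3}{181}\right) + 3169\right) + 21972} = \frac{16680}{\left(\frac{11943}{181} + 3169\right) + 21972} = \frac{16680}{\frac{585532}{181} + 21972} = \frac{16680}{\frac{4562464}{181}} = 16680 \cdot \frac{181}{4562464} = \frac{377385}{570308}$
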